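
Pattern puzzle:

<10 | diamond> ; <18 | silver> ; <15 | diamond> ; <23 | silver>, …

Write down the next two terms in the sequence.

<20 | diamond>, <28 | silver>

First value: 10, 18, 15, 23 → 20 → 28 (alternating steps +8, −3, +8, −3, …).
Rank: diamond, silver, diamond, silver → diamond → silver (alternates diamond ↔ silver).
Putting the parts together: <20 | diamond> and then <28 | silver>.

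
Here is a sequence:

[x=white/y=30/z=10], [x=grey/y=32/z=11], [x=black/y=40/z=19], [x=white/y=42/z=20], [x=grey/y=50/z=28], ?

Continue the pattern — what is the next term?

X: repeats white → grey → black; white, grey, black, white, grey → black.
Y: alternating steps +2, +8, +2, +8, …, so 30, 32, 40, 42, 50 → 52.
Z — alternating steps +1, +8, +1, +8, …: 10, 11, 19, 20, 28 → 29.
Putting it together: [x=black/y=52/z=29].

[x=black/y=52/z=29]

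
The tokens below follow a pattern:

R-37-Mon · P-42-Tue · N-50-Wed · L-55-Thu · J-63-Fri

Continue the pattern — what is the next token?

H-68-Sat

Letter: R, P, N, L, J → H (letters move back 2 places in the alphabet).
Second component goes 37, 42, 50, 55, 63 → 68 (alternating steps +5, +8, +5, +8, …).
Day goes Mon, Tue, Wed, Thu, Fri → Sat (runs through the weekdays Mon→Sun).
Putting it together: H-68-Sat.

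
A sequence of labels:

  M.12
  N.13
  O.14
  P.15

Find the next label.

Letter: letters move forward 1 place in the alphabet, so M, N, O, P → Q.
Second component: +1 each step, so 12, 13, 14, 15 → 16.
So the next label is Q.16.

Q.16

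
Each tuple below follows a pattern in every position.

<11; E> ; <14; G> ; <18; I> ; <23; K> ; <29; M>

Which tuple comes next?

For the first entry, differences are 3, 4, 5, … (increasing by 1 each time): 11, 14, 18, 23, 29 → 36.
Letter: letters move forward 2 places in the alphabet; E, G, I, K, M → O.
Combining the parts gives <36; O>.

<36; O>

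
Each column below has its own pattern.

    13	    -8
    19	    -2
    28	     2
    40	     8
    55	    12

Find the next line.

73  18

First component: differences are 6, 9, 12, … (increasing by 3 each time); 13, 19, 28, 40, 55 → 73.
For the second component, alternating steps +6, +4, +6, +4, …: -8, -2, 2, 8, 12 → 18.
Combining the parts gives 73  18.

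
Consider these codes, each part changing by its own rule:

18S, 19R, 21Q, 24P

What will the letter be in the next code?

O

Letter: letters move back 1 place in the alphabet; S, R, Q, P → O.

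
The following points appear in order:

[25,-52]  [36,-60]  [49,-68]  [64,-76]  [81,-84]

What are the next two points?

First entry goes 25, 36, 49, 64, 81 → 100 → 121 (perfect squares: 5², 6², 7², …).
Second entry goes -52, -60, -68, -76, -84 → -92 → -100 (−8 each step).
Putting the parts together: [100,-92] and then [121,-100].

[100,-92], [121,-100]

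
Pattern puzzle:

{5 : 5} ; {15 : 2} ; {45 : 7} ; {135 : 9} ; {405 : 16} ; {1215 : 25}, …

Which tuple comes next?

First value: ×3 each step, so 5, 15, 45, 135, 405, 1215 → 3645.
Second value — each term is the sum of the two before it: 5, 2, 7, 9, 16, 25 → 41.
So the next tuple is {3645 : 41}.

{3645 : 41}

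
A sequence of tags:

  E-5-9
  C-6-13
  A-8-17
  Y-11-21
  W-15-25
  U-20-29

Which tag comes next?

S-26-33

For the letter, letters move back 2 places in the alphabet, wrapping A→Z: E, C, A, Y, W, U → S.
Second component goes 5, 6, 8, 11, 15, 20 → 26 (differences are 1, 2, 3, … (increasing by 1 each time)).
Third component: +4 each step, so 9, 13, 17, 21, 25, 29 → 33.
Combining the parts gives S-26-33.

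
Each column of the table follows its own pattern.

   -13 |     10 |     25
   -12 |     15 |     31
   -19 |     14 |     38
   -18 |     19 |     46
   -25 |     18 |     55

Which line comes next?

-24  23  65

First component: alternating steps +1, −7, +1, −7, …; -13, -12, -19, -18, -25 → -24.
Second component: 10, 15, 14, 19, 18 → 23 (alternating steps +5, −1, +5, −1, …).
For the third component, differences are 6, 7, 8, … (increasing by 1 each time): 25, 31, 38, 46, 55 → 65.
Putting it together: -24  23  65.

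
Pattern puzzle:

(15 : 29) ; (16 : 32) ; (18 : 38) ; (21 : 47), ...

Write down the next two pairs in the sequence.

(25 : 59), (30 : 74)

First value goes 15, 16, 18, 21 → 25 → 30 (differences are 1, 2, 3, … (increasing by 1 each time)).
Second value: 29, 32, 38, 47 → 59 → 74 (differences are 3, 6, 9, … (increasing by 3 each time)).
Putting the parts together: (25 : 59) and then (30 : 74).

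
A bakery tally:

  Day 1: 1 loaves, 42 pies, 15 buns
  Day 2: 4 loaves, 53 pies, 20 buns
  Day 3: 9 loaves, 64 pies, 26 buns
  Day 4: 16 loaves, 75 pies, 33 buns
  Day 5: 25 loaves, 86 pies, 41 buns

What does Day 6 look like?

Loaves: perfect squares: 1², 2², 3², …, so 1, 4, 9, 16, 25 → 36.
Pies goes 42, 53, 64, 75, 86 → 97 (+11 each step).
Buns: 15, 20, 26, 33, 41 → 50 (differences are 5, 6, 7, … (increasing by 1 each time)).
Combining the parts gives 36 loaves, 97 pies, 50 buns.

36 loaves, 97 pies, 50 buns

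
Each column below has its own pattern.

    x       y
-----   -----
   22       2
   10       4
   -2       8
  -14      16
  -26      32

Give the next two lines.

-38  64; -50  128

For the column x, −12 each step: 22, 10, -2, -14, -26 → -38 → -50.
Column y: 2, 4, 8, 16, 32 → 64 → 128 (×2 each step).
So the next two lines are -38  64 and -50  128.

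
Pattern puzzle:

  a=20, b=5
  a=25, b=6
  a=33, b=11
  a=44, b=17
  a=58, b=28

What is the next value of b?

45

B — each term is the sum of the two before it: 5, 6, 11, 17, 28 → 45.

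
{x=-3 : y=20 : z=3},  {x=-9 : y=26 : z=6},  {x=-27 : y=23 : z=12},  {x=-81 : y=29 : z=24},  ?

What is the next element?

X: ×3 each step, so -3, -9, -27, -81 → -243.
Y: 20, 26, 23, 29 → 26 (alternating steps +6, −3, +6, −3, …).
Z — ×2 each step: 3, 6, 12, 24 → 48.
Combining the parts gives {x=-243 : y=26 : z=48}.

{x=-243 : y=26 : z=48}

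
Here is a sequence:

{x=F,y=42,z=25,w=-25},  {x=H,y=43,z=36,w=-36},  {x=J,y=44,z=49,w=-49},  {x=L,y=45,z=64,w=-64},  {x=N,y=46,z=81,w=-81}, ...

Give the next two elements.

X: F, H, J, L, N → P → R (letters move forward 2 places in the alphabet).
Y: +1 each step; 42, 43, 44, 45, 46 → 47 → 48.
For the z, perfect squares: 5², 6², 7², …: 25, 36, 49, 64, 81 → 100 → 121.
W — always the negative of the z: -25, -36, -49, -64, -81 → -100 → -121.
Putting the parts together: {x=P,y=47,z=100,w=-100} and then {x=R,y=48,z=121,w=-121}.

{x=P,y=47,z=100,w=-100}, {x=R,y=48,z=121,w=-121}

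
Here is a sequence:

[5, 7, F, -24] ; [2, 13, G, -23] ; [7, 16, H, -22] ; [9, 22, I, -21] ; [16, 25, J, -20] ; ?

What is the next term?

First value: 5, 2, 7, 9, 16 → 25 (each term is the sum of the two before it).
Second value: alternating steps +6, +3, +6, +3, …; 7, 13, 16, 22, 25 → 31.
Letter: letters move forward 1 place in the alphabet; F, G, H, I, J → K.
Fourth value: +1 each step, so -24, -23, -22, -21, -20 → -19.
Combining the parts gives [25, 31, K, -19].

[25, 31, K, -19]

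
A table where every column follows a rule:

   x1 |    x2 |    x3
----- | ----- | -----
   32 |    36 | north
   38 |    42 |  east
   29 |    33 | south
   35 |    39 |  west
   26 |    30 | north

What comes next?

32  36  east

Column x1: alternating steps +6, −9, +6, −9, …; 32, 38, 29, 35, 26 → 32.
Column x2: 36, 42, 33, 39, 30 → 36 (always 4 more than the column x1).
Column x3: repeats north → east → south → west; north, east, south, west, north → east.
So the next line is 32  36  east.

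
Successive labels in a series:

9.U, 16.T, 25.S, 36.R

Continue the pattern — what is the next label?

First component: perfect squares: 3², 4², 5², …, so 9, 16, 25, 36 → 49.
Letter — letters move back 1 place in the alphabet: U, T, S, R → Q.
Combining the parts gives 49.Q.

49.Q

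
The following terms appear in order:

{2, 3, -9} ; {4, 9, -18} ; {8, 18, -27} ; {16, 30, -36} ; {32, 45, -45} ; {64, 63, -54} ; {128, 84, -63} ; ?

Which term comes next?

First coordinate: 2, 4, 8, 16, 32, 64, 128 → 256 (×2 each step).
Second coordinate goes 3, 9, 18, 30, 45, 63, 84 → 108 (differences are 6, 9, 12, … (increasing by 3 each time)).
Third coordinate goes -9, -18, -27, -36, -45, -54, -63 → -72 (−9 each step).
Putting it together: {256, 108, -72}.

{256, 108, -72}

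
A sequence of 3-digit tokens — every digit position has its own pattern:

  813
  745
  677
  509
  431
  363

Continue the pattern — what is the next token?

295

First digit: 8, 7, 6, 5, 4, 3 → 2 (−1 each step, mod 10).
Second digit — +3 each step, mod 10: 1, 4, 7, 0, 3, 6 → 9.
Third digit — +2 each step, mod 10: 3, 5, 7, 9, 1, 3 → 5.
Combining the parts gives 295.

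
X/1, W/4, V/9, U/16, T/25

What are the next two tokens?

For the letter, letters move back 1 place in the alphabet: X, W, V, U, T → S → R.
Second component: 1, 4, 9, 16, 25 → 36 → 49 (perfect squares: 1², 2², 3², …).
Putting the parts together: S/36 and then R/49.

S/36 then R/49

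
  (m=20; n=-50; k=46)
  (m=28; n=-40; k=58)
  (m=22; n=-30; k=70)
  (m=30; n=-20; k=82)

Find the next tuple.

(m=24; n=-10; k=94)

M: alternating steps +8, −6, +8, −6, …; 20, 28, 22, 30 → 24.
N: +10 each step, so -50, -40, -30, -20 → -10.
K: 46, 58, 70, 82 → 94 (+12 each step).
Combining the parts gives (m=24; n=-10; k=94).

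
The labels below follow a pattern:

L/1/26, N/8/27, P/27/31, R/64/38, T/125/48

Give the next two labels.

V/216/61 then X/343/77

Letter: letters move forward 2 places in the alphabet, so L, N, P, R, T → V → X.
Second component — perfect cubes: 1³, 2³, 3³, …: 1, 8, 27, 64, 125 → 216 → 343.
For the third component, differences are 1, 4, 7, … (increasing by 3 each time): 26, 27, 31, 38, 48 → 61 → 77.
Putting the parts together: V/216/61 and then X/343/77.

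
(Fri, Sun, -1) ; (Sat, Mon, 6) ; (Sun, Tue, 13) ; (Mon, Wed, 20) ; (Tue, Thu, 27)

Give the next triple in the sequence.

For the first day, runs through the weekdays Mon→Sun: Fri, Sat, Sun, Mon, Tue → Wed.
Second day goes Sun, Mon, Tue, Wed, Thu → Fri (runs through the weekdays Mon→Sun).
For the third coordinate, +7 each step: -1, 6, 13, 20, 27 → 34.
Putting it together: (Wed, Fri, 34).

(Wed, Fri, 34)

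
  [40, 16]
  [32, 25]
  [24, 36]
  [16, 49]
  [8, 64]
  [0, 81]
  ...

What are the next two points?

First part: 40, 32, 24, 16, 8, 0 → -8 → -16 (−8 each step).
Second part: 16, 25, 36, 49, 64, 81 → 100 → 121 (perfect squares: 4², 5², 6², …).
Putting the parts together: [-8, 100] and then [-16, 121].

[-8, 100], [-16, 121]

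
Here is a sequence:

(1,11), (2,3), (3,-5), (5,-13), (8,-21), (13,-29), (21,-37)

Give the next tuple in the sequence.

(34,-45)

First value: each term is the sum of the two before it; 1, 2, 3, 5, 8, 13, 21 → 34.
Second value — −8 each step: 11, 3, -5, -13, -21, -29, -37 → -45.
Combining the parts gives (34,-45).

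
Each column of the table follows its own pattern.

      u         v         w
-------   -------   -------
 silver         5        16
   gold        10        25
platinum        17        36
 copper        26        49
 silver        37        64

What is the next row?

Column u goes silver, gold, platinum, copper, silver → gold (repeats silver → gold → platinum → copper).
Column v goes 5, 10, 17, 26, 37 → 50 (differences are 5, 7, 9, … (increasing by 2 each time)).
Column w: perfect squares: 4², 5², 6², …; 16, 25, 36, 49, 64 → 81.
So the next row is gold  50  81.

gold  50  81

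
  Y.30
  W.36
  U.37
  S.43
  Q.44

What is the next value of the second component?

Letter: letters move back 2 places in the alphabet, so Y, W, U, S, Q → O.
Second component: alternating steps +6, +1, +6, +1, …, so 30, 36, 37, 43, 44 → 50.

50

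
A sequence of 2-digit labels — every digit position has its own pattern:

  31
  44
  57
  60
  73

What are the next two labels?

86 then 99

First digit — +1 each step, mod 10: 3, 4, 5, 6, 7 → 8 → 9.
Second digit: 1, 4, 7, 0, 3 → 6 → 9 (+3 each step, mod 10).
Putting the parts together: 86 and then 99.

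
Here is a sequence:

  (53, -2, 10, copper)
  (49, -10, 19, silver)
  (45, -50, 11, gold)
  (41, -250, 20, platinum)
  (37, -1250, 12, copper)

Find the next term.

First entry: −4 each step; 53, 49, 45, 41, 37 → 33.
Second entry — ×5 each step: -2, -10, -50, -250, -1250 → -6250.
Third entry — alternating steps +9, −8, +9, −8, …: 10, 19, 11, 20, 12 → 21.
Metal: repeats copper → silver → gold → platinum; copper, silver, gold, platinum, copper → silver.
So the next term is (33, -6250, 21, silver).

(33, -6250, 21, silver)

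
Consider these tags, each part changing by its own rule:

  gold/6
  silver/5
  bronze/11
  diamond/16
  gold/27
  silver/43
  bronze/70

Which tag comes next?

Rank goes gold, silver, bronze, diamond, gold, silver, bronze → diamond (repeats gold → silver → bronze → diamond).
For the second component, each term is the sum of the two before it: 6, 5, 11, 16, 27, 43, 70 → 113.
Combining the parts gives diamond/113.

diamond/113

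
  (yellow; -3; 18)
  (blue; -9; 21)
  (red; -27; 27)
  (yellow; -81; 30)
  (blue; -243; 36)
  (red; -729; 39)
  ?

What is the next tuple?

Colour — repeats yellow → blue → red: yellow, blue, red, yellow, blue, red → yellow.
Second coordinate — ×3 each step: -3, -9, -27, -81, -243, -729 → -2187.
Third coordinate goes 18, 21, 27, 30, 36, 39 → 45 (alternating steps +3, +6, +3, +6, …).
So the next tuple is (yellow; -2187; 45).

(yellow; -2187; 45)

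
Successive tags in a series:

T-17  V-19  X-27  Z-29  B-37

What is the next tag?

D-39

Letter goes T, V, X, Z, B → D (letters move forward 2 places in the alphabet, wrapping Z→A).
Second component — alternating steps +2, +8, +2, +8, …: 17, 19, 27, 29, 37 → 39.
Combining the parts gives D-39.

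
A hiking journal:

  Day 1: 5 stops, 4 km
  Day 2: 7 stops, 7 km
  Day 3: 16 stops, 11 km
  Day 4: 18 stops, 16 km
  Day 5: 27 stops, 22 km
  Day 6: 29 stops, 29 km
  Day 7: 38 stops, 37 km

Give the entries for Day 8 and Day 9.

40 stops, 46 km; 49 stops, 56 km

For the stops, alternating steps +2, +9, +2, +9, …: 5, 7, 16, 18, 27, 29, 38 → 40 → 49.
For the km, differences are 3, 4, 5, … (increasing by 1 each time): 4, 7, 11, 16, 22, 29, 37 → 46 → 56.
Putting the parts together: 40 stops, 46 km and then 49 stops, 56 km.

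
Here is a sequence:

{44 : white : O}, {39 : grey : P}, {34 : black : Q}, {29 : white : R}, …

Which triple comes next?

First slot — −5 each step: 44, 39, 34, 29 → 24.
Shade: white, grey, black, white → grey (repeats white → grey → black).
Letter goes O, P, Q, R → S (letters move forward 1 place in the alphabet).
Combining the parts gives {24 : grey : S}.

{24 : grey : S}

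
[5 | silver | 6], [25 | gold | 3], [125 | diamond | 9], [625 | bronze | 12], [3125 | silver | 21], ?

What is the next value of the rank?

gold

Rank — repeats silver → gold → diamond → bronze: silver, gold, diamond, bronze, silver → gold.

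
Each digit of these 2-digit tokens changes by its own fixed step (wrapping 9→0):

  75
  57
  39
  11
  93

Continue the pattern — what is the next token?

First digit: 7, 5, 3, 1, 9 → 7 (−2 each step, mod 10).
Second digit: 5, 7, 9, 1, 3 → 5 (+2 each step, mod 10).
Combining the parts gives 75.

75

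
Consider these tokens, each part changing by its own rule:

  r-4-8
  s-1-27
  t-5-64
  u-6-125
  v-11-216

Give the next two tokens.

w-17-343, x-28-512

Letter goes r, s, t, u, v → w → x (letters move forward 1 place in the alphabet).
Second component: each term is the sum of the two before it; 4, 1, 5, 6, 11 → 17 → 28.
Third component: 8, 27, 64, 125, 216 → 343 → 512 (perfect cubes: 2³, 3³, 4³, …).
So the next two tokens are w-17-343 and x-28-512.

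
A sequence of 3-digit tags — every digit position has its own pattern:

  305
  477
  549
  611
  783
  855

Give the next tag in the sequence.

927

First digit: +1 each step, mod 10; 3, 4, 5, 6, 7, 8 → 9.
Second digit: −3 each step, mod 10; 0, 7, 4, 1, 8, 5 → 2.
Third digit goes 5, 7, 9, 1, 3, 5 → 7 (+2 each step, mod 10).
Combining the parts gives 927.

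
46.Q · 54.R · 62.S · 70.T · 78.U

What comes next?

86.V

First component — +8 each step: 46, 54, 62, 70, 78 → 86.
Letter: letters move forward 1 place in the alphabet, so Q, R, S, T, U → V.
Combining the parts gives 86.V.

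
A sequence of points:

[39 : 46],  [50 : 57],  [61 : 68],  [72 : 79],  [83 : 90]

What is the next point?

For the first value, +11 each step: 39, 50, 61, 72, 83 → 94.
Second value: always 7 more than the first value, so 46, 57, 68, 79, 90 → 101.
So the next point is [94 : 101].

[94 : 101]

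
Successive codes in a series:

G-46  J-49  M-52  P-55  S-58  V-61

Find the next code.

Y-64

Letter: G, J, M, P, S, V → Y (letters move forward 3 places in the alphabet).
For the second component, +3 each step: 46, 49, 52, 55, 58, 61 → 64.
Combining the parts gives Y-64.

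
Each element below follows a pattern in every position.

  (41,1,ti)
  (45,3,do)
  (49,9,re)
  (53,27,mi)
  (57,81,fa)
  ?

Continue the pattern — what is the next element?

First part: +4 each step, so 41, 45, 49, 53, 57 → 61.
Second part: ×3 each step; 1, 3, 9, 27, 81 → 243.
Note: runs through the solfège scale do→ti; ti, do, re, mi, fa → sol.
So the next element is (61,243,sol).

(61,243,sol)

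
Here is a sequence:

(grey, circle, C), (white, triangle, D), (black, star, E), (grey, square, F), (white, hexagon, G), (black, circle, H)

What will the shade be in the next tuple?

grey

Shade: repeats grey → white → black; grey, white, black, grey, white, black → grey.
Shape: repeats circle → triangle → star → square → hexagon; circle, triangle, star, square, hexagon, circle → triangle.
Letter — letters move forward 1 place in the alphabet: C, D, E, F, G, H → I.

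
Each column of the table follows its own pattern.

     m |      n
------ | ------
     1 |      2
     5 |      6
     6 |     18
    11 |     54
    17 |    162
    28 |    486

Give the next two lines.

45  1458; 73  4374

Column m: each term is the sum of the two before it, so 1, 5, 6, 11, 17, 28 → 45 → 73.
For the column n, ×3 each step: 2, 6, 18, 54, 162, 486 → 1458 → 4374.
So the next two lines are 45  1458 and 73  4374.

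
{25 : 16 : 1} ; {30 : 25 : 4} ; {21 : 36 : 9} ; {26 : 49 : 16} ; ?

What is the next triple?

First slot: 25, 30, 21, 26 → 17 (alternating steps +5, −9, +5, −9, …).
Second slot — perfect squares: 4², 5², 6², …: 16, 25, 36, 49 → 64.
Third slot: perfect squares: 1², 2², 3², …; 1, 4, 9, 16 → 25.
Combining the parts gives {17 : 64 : 25}.

{17 : 64 : 25}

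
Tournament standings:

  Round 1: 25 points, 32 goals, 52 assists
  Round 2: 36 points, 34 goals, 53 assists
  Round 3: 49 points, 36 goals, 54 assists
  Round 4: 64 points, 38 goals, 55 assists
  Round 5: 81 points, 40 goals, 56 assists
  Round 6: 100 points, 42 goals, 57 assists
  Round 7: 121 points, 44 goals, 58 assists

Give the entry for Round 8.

144 points, 46 goals, 59 assists

Points goes 25, 36, 49, 64, 81, 100, 121 → 144 (perfect squares: 5², 6², 7², …).
Goals goes 32, 34, 36, 38, 40, 42, 44 → 46 (+2 each step).
Assists: +1 each step; 52, 53, 54, 55, 56, 57, 58 → 59.
Combining the parts gives 144 points, 46 goals, 59 assists.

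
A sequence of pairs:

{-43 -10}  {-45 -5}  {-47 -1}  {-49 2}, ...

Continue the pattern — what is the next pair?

{-51 4}

First entry — −2 each step: -43, -45, -47, -49 → -51.
Second entry: differences are 5, 4, 3, … (decreasing by 1 each time), so -10, -5, -1, 2 → 4.
So the next pair is {-51 4}.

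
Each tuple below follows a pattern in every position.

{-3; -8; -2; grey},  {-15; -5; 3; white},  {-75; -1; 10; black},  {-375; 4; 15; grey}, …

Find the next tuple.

{-1875; 10; 22; white}

First component — ×5 each step: -3, -15, -75, -375 → -1875.
Second component — differences are 3, 4, 5, … (increasing by 1 each time): -8, -5, -1, 4 → 10.
For the third component, alternating steps +5, +7, +5, +7, …: -2, 3, 10, 15 → 22.
Shade: repeats grey → white → black, so grey, white, black, grey → white.
Putting it together: {-1875; 10; 22; white}.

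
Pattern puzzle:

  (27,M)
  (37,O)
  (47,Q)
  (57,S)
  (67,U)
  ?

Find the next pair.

(77,W)

For the first component, +10 each step: 27, 37, 47, 57, 67 → 77.
Letter — letters move forward 2 places in the alphabet: M, O, Q, S, U → W.
Putting it together: (77,W).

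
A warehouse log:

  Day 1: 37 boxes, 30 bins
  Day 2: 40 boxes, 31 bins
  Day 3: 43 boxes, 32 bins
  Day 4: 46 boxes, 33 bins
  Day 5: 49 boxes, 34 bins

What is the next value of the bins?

35

Boxes: +3 each step, so 37, 40, 43, 46, 49 → 52.
Bins: +1 each step, so 30, 31, 32, 33, 34 → 35.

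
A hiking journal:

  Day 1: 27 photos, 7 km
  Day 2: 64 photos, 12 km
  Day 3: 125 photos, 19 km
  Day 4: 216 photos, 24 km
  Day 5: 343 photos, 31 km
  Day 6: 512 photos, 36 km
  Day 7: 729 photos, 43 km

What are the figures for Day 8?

1000 photos, 48 km

For the photos, perfect cubes: 3³, 4³, 5³, …: 27, 64, 125, 216, 343, 512, 729 → 1000.
Km — alternating steps +5, +7, +5, +7, …: 7, 12, 19, 24, 31, 36, 43 → 48.
Combining the parts gives 1000 photos, 48 km.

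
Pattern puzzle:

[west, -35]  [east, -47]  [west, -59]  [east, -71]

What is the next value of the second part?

-83

Second part — −12 each step: -35, -47, -59, -71 → -83.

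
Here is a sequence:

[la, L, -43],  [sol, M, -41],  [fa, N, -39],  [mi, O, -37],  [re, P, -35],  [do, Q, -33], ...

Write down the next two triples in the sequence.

For the note, runs backward through the solfège scale do→ti: la, sol, fa, mi, re, do → ti → la.
Letter — letters move forward 1 place in the alphabet: L, M, N, O, P, Q → R → S.
Third coordinate: +2 each step, so -43, -41, -39, -37, -35, -33 → -31 → -29.
Putting the parts together: [ti, R, -31] and then [la, S, -29].

[ti, R, -31], [la, S, -29]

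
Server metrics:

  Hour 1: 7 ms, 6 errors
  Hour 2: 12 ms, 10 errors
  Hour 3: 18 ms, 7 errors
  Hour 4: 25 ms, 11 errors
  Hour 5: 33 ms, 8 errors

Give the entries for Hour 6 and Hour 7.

42 ms, 12 errors; 52 ms, 9 errors

For the ms, differences are 5, 6, 7, … (increasing by 1 each time): 7, 12, 18, 25, 33 → 42 → 52.
Errors goes 6, 10, 7, 11, 8 → 12 → 9 (alternating steps +4, −3, +4, −3, …).
So the next two lines are 42 ms, 12 errors and 52 ms, 9 errors.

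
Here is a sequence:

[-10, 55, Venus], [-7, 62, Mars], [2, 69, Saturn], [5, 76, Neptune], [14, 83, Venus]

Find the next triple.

[17, 90, Mars]

First component: alternating steps +3, +9, +3, +9, …; -10, -7, 2, 5, 14 → 17.
Second component: +7 each step, so 55, 62, 69, 76, 83 → 90.
Planet — repeats Venus → Mars → Saturn → Neptune: Venus, Mars, Saturn, Neptune, Venus → Mars.
Combining the parts gives [17, 90, Mars].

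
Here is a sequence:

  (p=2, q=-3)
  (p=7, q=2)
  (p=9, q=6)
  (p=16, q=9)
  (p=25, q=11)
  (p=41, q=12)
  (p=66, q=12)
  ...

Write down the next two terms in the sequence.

(p=107, q=11), (p=173, q=9)

P goes 2, 7, 9, 16, 25, 41, 66 → 107 → 173 (each term is the sum of the two before it).
Q: differences are 5, 4, 3, … (decreasing by 1 each time); -3, 2, 6, 9, 11, 12, 12 → 11 → 9.
So the next two terms are (p=107, q=11) and (p=173, q=9).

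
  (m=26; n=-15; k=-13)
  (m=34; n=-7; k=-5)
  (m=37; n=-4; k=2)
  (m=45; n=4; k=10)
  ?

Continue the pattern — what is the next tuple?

For the m, alternating steps +8, +3, +8, +3, …: 26, 34, 37, 45 → 48.
N goes -15, -7, -4, 4 → 7 (alternating steps +8, +3, +8, +3, …).
K: alternating steps +8, +7, +8, +7, …, so -13, -5, 2, 10 → 17.
Combining the parts gives (m=48; n=7; k=17).

(m=48; n=7; k=17)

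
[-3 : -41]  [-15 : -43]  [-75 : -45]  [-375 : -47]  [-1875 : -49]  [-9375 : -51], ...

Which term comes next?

[-46875 : -53]

First component: ×5 each step; -3, -15, -75, -375, -1875, -9375 → -46875.
Second component: −2 each step; -41, -43, -45, -47, -49, -51 → -53.
Combining the parts gives [-46875 : -53].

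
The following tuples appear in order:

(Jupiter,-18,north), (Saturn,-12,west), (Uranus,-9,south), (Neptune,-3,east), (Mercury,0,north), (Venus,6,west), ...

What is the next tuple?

(Earth,9,south)

Planet — runs through the planets Mercury→Neptune: Jupiter, Saturn, Uranus, Neptune, Mercury, Venus → Earth.
Second part: -18, -12, -9, -3, 0, 6 → 9 (alternating steps +6, +3, +6, +3, …).
Direction goes north, west, south, east, north, west → south (repeats north → west → south → east).
So the next tuple is (Earth,9,south).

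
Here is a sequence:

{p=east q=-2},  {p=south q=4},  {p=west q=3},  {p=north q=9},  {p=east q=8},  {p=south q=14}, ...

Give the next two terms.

{p=west q=13}, {p=north q=19}

P: repeats east → south → west → north; east, south, west, north, east, south → west → north.
Q goes -2, 4, 3, 9, 8, 14 → 13 → 19 (alternating steps +6, −1, +6, −1, …).
Putting the parts together: {p=west q=13} and then {p=north q=19}.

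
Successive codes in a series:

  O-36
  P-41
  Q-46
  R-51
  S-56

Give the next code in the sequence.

Letter: letters move forward 1 place in the alphabet, so O, P, Q, R, S → T.
For the second component, +5 each step: 36, 41, 46, 51, 56 → 61.
So the next code is T-61.

T-61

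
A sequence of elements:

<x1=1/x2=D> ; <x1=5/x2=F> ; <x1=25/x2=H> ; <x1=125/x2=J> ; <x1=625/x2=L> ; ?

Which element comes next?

<x1=3125/x2=N>

X1: ×5 each step; 1, 5, 25, 125, 625 → 3125.
X2: letters move forward 2 places in the alphabet; D, F, H, J, L → N.
Putting it together: <x1=3125/x2=N>.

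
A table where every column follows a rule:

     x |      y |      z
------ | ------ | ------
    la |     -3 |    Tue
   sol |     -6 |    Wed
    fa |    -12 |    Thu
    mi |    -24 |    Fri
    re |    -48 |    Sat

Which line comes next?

do  -96  Sun

For the column x, runs backward through the solfège scale do→ti: la, sol, fa, mi, re → do.
Column y: ×2 each step, so -3, -6, -12, -24, -48 → -96.
Column z goes Tue, Wed, Thu, Fri, Sat → Sun (runs through the weekdays Mon→Sun).
Putting it together: do  -96  Sun.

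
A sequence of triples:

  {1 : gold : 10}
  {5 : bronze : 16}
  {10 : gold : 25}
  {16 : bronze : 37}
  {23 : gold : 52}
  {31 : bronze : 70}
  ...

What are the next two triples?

First value — differences are 4, 5, 6, … (increasing by 1 each time): 1, 5, 10, 16, 23, 31 → 40 → 50.
For the rank, alternates gold ↔ bronze: gold, bronze, gold, bronze, gold, bronze → gold → bronze.
Third value — differences are 6, 9, 12, … (increasing by 3 each time): 10, 16, 25, 37, 52, 70 → 91 → 115.
Putting the parts together: {40 : gold : 91} and then {50 : bronze : 115}.

{40 : gold : 91}, {50 : bronze : 115}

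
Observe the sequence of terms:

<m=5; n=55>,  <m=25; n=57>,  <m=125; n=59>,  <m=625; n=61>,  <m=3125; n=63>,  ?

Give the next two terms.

For the m, ×5 each step: 5, 25, 125, 625, 3125 → 15625 → 78125.
N: +2 each step; 55, 57, 59, 61, 63 → 65 → 67.
So the next two terms are <m=15625; n=65> and <m=78125; n=67>.

<m=15625; n=65>, <m=78125; n=67>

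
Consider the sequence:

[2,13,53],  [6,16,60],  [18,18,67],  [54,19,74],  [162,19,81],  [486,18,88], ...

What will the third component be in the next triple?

95

First component goes 2, 6, 18, 54, 162, 486 → 1458 (×3 each step).
Second component — differences are 3, 2, 1, … (decreasing by 1 each time): 13, 16, 18, 19, 19, 18 → 16.
Third component: 53, 60, 67, 74, 81, 88 → 95 (+7 each step).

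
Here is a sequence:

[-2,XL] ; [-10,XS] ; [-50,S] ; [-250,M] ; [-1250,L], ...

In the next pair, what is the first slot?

First slot: ×5 each step; -2, -10, -50, -250, -1250 → -6250.

-6250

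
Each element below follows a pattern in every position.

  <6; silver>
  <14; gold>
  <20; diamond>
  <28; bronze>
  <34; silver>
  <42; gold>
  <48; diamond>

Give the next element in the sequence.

<56; bronze>

For the first component, alternating steps +8, +6, +8, +6, …: 6, 14, 20, 28, 34, 42, 48 → 56.
Rank — repeats silver → gold → diamond → bronze: silver, gold, diamond, bronze, silver, gold, diamond → bronze.
So the next element is <56; bronze>.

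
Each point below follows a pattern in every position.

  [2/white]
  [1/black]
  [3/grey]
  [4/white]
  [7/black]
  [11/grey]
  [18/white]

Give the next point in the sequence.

First component: each term is the sum of the two before it; 2, 1, 3, 4, 7, 11, 18 → 29.
For the shade, repeats white → black → grey: white, black, grey, white, black, grey, white → black.
So the next point is [29/black].

[29/black]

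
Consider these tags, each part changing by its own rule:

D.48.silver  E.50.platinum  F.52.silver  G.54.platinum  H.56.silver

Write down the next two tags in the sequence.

Letter — letters move forward 1 place in the alphabet: D, E, F, G, H → I → J.
Second component: +2 each step; 48, 50, 52, 54, 56 → 58 → 60.
Metal: silver, platinum, silver, platinum, silver → platinum → silver (alternates silver ↔ platinum).
Putting the parts together: I.58.platinum and then J.60.silver.

I.58.platinum then J.60.silver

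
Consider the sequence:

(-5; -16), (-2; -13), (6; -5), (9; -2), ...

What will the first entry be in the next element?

17

First entry: alternating steps +3, +8, +3, +8, …, so -5, -2, 6, 9 → 17.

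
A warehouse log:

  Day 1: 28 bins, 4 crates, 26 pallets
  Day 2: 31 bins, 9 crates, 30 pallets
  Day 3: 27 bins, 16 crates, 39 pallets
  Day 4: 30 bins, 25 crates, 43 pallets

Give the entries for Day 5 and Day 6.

26 bins, 36 crates, 52 pallets; 29 bins, 49 crates, 56 pallets

Bins — alternating steps +3, −4, +3, −4, …: 28, 31, 27, 30 → 26 → 29.
Crates: 4, 9, 16, 25 → 36 → 49 (perfect squares: 2², 3², 4², …).
Pallets: alternating steps +4, +9, +4, +9, …; 26, 30, 39, 43 → 52 → 56.
So the next two lines are 26 bins, 36 crates, 52 pallets and 29 bins, 49 crates, 56 pallets.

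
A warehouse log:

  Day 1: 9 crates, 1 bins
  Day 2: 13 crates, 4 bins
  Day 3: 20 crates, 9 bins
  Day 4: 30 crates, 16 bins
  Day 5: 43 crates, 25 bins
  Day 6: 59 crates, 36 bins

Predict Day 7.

78 crates, 49 bins

For the crates, differences are 4, 7, 10, … (increasing by 3 each time): 9, 13, 20, 30, 43, 59 → 78.
Bins goes 1, 4, 9, 16, 25, 36 → 49 (perfect squares: 1², 2², 3², …).
So the next record is 78 crates, 49 bins.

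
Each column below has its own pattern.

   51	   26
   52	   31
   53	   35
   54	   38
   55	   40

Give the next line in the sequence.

56  41

First component: +1 each step, so 51, 52, 53, 54, 55 → 56.
Second component: differences are 5, 4, 3, … (decreasing by 1 each time), so 26, 31, 35, 38, 40 → 41.
Putting it together: 56  41.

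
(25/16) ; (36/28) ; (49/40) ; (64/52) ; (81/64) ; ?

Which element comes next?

(100/76)

First value: 25, 36, 49, 64, 81 → 100 (perfect squares: 5², 6², 7², …).
Second value: +12 each step; 16, 28, 40, 52, 64 → 76.
So the next element is (100/76).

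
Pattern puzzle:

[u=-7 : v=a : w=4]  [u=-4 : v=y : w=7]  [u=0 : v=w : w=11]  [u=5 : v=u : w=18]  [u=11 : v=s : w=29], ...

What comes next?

[u=18 : v=q : w=47]

U — differences are 3, 4, 5, … (increasing by 1 each time): -7, -4, 0, 5, 11 → 18.
V goes a, y, w, u, s → q (letters move back 2 places in the alphabet, wrapping A→Z).
W goes 4, 7, 11, 18, 29 → 47 (each term is the sum of the two before it).
Putting it together: [u=18 : v=q : w=47].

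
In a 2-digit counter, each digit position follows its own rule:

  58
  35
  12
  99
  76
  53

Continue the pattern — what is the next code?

30

First digit: −2 each step, mod 10, so 5, 3, 1, 9, 7, 5 → 3.
Second digit: −3 each step, mod 10; 8, 5, 2, 9, 6, 3 → 0.
Combining the parts gives 30.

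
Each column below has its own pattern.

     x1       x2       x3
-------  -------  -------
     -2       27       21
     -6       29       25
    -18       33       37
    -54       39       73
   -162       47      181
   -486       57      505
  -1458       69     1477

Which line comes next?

For the column x1, ×3 each step: -2, -6, -18, -54, -162, -486, -1458 → -4374.
Column x2: differences are 2, 4, 6, … (increasing by 2 each time), so 27, 29, 33, 39, 47, 57, 69 → 83.
Column x3 — together with the column x1 always sums to 19: 21, 25, 37, 73, 181, 505, 1477 → 4393.
Combining the parts gives -4374  83  4393.

-4374  83  4393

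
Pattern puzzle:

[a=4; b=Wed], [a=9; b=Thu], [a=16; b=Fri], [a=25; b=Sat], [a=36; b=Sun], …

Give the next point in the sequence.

[a=49; b=Mon]

A — perfect squares: 2², 3², 4², …: 4, 9, 16, 25, 36 → 49.
B: runs through the weekdays Mon→Sun, so Wed, Thu, Fri, Sat, Sun → Mon.
Putting it together: [a=49; b=Mon].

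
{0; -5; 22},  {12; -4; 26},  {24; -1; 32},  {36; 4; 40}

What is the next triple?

First part — +12 each step: 0, 12, 24, 36 → 48.
Second part goes -5, -4, -1, 4 → 11 (differences are 1, 3, 5, … (increasing by 2 each time)).
Third part: 22, 26, 32, 40 → 50 (differences are 4, 6, 8, … (increasing by 2 each time)).
So the next triple is {48; 11; 50}.

{48; 11; 50}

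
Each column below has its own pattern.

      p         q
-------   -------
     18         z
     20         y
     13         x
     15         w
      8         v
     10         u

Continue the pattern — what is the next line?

For the column p, alternating steps +2, −7, +2, −7, …: 18, 20, 13, 15, 8, 10 → 3.
Column q: z, y, x, w, v, u → t (letters move back 1 place in the alphabet).
Combining the parts gives 3  t.

3  t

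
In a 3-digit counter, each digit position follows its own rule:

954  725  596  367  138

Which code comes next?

909

First digit — −2 each step, mod 10: 9, 7, 5, 3, 1 → 9.
Second digit — −3 each step, mod 10: 5, 2, 9, 6, 3 → 0.
Third digit — +1 each step, mod 10: 4, 5, 6, 7, 8 → 9.
Putting it together: 909.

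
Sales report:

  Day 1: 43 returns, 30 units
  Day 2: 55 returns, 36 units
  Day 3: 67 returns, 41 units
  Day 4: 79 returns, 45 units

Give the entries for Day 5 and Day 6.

91 returns, 48 units; 103 returns, 50 units

Returns: +12 each step, so 43, 55, 67, 79 → 91 → 103.
Units goes 30, 36, 41, 45 → 48 → 50 (differences are 6, 5, 4, … (decreasing by 1 each time)).
So the next two records are 91 returns, 48 units and 103 returns, 50 units.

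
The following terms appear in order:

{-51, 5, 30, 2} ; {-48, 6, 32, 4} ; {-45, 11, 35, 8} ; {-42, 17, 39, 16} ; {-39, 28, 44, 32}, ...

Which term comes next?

First entry — +3 each step: -51, -48, -45, -42, -39 → -36.
Second entry: each term is the sum of the two before it; 5, 6, 11, 17, 28 → 45.
For the third entry, differences are 2, 3, 4, … (increasing by 1 each time): 30, 32, 35, 39, 44 → 50.
Fourth entry: ×2 each step; 2, 4, 8, 16, 32 → 64.
Combining the parts gives {-36, 45, 50, 64}.

{-36, 45, 50, 64}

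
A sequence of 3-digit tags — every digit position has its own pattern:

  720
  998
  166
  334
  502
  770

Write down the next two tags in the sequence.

948, 116

For the first digit, +2 each step, mod 10: 7, 9, 1, 3, 5, 7 → 9 → 1.
Second digit — −3 each step, mod 10: 2, 9, 6, 3, 0, 7 → 4 → 1.
Third digit: −2 each step, mod 10; 0, 8, 6, 4, 2, 0 → 8 → 6.
Putting the parts together: 948 and then 116.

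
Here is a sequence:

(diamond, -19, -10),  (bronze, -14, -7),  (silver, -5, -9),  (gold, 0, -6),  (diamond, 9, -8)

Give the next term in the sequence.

Rank — repeats diamond → bronze → silver → gold: diamond, bronze, silver, gold, diamond → bronze.
Second slot goes -19, -14, -5, 0, 9 → 14 (alternating steps +5, +9, +5, +9, …).
Third slot goes -10, -7, -9, -6, -8 → -5 (alternating steps +3, −2, +3, −2, …).
So the next term is (bronze, 14, -5).

(bronze, 14, -5)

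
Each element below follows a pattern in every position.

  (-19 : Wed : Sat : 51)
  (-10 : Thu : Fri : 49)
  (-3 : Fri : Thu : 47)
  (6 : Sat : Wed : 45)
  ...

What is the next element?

First part: alternating steps +9, +7, +9, +7, …; -19, -10, -3, 6 → 13.
First day: Wed, Thu, Fri, Sat → Sun (runs through the weekdays Mon→Sun).
Second day goes Sat, Fri, Thu, Wed → Tue (runs backward through the weekdays Mon→Sun).
Fourth part — −2 each step: 51, 49, 47, 45 → 43.
Putting it together: (13 : Sun : Tue : 43).

(13 : Sun : Tue : 43)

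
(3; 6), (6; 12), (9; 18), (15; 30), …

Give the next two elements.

For the first value, each term is the sum of the two before it: 3, 6, 9, 15 → 24 → 39.
Second value — always 2 × the first value: 6, 12, 18, 30 → 48 → 78.
So the next two elements are (24; 48) and (39; 78).

(24; 48), (39; 78)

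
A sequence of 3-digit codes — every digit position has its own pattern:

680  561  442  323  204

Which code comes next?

185

First digit goes 6, 5, 4, 3, 2 → 1 (−1 each step, mod 10).
Second digit — −2 each step, mod 10: 8, 6, 4, 2, 0 → 8.
Third digit goes 0, 1, 2, 3, 4 → 5 (+1 each step, mod 10).
Combining the parts gives 185.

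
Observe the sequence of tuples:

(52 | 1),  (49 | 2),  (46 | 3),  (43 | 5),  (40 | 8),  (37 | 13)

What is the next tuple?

(34 | 21)

First entry: −3 each step; 52, 49, 46, 43, 40, 37 → 34.
Second entry goes 1, 2, 3, 5, 8, 13 → 21 (each term is the sum of the two before it).
Putting it together: (34 | 21).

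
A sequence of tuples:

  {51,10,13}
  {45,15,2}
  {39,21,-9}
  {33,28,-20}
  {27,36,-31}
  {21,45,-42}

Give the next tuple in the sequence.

For the first coordinate, −6 each step: 51, 45, 39, 33, 27, 21 → 15.
Second coordinate — differences are 5, 6, 7, … (increasing by 1 each time): 10, 15, 21, 28, 36, 45 → 55.
Third coordinate — −11 each step: 13, 2, -9, -20, -31, -42 → -53.
Combining the parts gives {15,55,-53}.

{15,55,-53}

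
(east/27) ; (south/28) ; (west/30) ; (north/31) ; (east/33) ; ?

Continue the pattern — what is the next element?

(south/34)

For the direction, repeats east → south → west → north: east, south, west, north, east → south.
For the second part, alternating steps +1, +2, +1, +2, …: 27, 28, 30, 31, 33 → 34.
Combining the parts gives (south/34).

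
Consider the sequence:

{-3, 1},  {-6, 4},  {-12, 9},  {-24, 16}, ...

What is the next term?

{-48, 25}

First component goes -3, -6, -12, -24 → -48 (×2 each step).
Second component: perfect squares: 1², 2², 3², …, so 1, 4, 9, 16 → 25.
So the next term is {-48, 25}.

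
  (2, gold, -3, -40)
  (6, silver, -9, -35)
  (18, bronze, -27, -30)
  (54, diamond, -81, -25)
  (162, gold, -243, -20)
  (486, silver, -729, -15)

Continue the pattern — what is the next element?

First slot goes 2, 6, 18, 54, 162, 486 → 1458 (×3 each step).
Rank goes gold, silver, bronze, diamond, gold, silver → bronze (repeats gold → silver → bronze → diamond).
Third slot: -3, -9, -27, -81, -243, -729 → -2187 (×3 each step).
Fourth slot: +5 each step; -40, -35, -30, -25, -20, -15 → -10.
Combining the parts gives (1458, bronze, -2187, -10).

(1458, bronze, -2187, -10)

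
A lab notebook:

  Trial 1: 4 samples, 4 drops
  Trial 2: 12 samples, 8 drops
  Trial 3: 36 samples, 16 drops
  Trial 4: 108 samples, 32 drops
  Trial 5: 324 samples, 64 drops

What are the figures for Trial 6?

For the samples, ×3 each step: 4, 12, 36, 108, 324 → 972.
Drops: ×2 each step, so 4, 8, 16, 32, 64 → 128.
So the next row is 972 samples, 128 drops.

972 samples, 128 drops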